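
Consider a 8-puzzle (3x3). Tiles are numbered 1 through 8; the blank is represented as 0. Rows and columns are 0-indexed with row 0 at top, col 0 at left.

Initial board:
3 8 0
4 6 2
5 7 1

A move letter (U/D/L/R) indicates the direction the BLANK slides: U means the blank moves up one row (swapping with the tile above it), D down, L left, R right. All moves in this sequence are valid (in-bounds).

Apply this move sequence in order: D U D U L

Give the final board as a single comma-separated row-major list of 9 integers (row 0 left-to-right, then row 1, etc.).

After move 1 (D):
3 8 2
4 6 0
5 7 1

After move 2 (U):
3 8 0
4 6 2
5 7 1

After move 3 (D):
3 8 2
4 6 0
5 7 1

After move 4 (U):
3 8 0
4 6 2
5 7 1

After move 5 (L):
3 0 8
4 6 2
5 7 1

Answer: 3, 0, 8, 4, 6, 2, 5, 7, 1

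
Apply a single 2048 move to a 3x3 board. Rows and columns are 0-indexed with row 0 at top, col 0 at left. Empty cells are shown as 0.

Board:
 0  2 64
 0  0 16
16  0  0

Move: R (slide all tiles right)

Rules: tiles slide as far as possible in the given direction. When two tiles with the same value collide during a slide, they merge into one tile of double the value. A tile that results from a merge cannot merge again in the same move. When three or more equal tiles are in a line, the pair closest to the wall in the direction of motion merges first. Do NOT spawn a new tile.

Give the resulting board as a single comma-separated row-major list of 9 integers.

Answer: 0, 2, 64, 0, 0, 16, 0, 0, 16

Derivation:
Slide right:
row 0: [0, 2, 64] -> [0, 2, 64]
row 1: [0, 0, 16] -> [0, 0, 16]
row 2: [16, 0, 0] -> [0, 0, 16]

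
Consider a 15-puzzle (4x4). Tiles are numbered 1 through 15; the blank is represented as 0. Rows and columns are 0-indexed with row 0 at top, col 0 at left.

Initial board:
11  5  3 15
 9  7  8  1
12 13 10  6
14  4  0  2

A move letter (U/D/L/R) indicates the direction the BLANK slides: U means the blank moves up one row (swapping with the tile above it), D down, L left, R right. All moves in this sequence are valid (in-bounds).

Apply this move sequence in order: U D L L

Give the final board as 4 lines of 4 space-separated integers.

After move 1 (U):
11  5  3 15
 9  7  8  1
12 13  0  6
14  4 10  2

After move 2 (D):
11  5  3 15
 9  7  8  1
12 13 10  6
14  4  0  2

After move 3 (L):
11  5  3 15
 9  7  8  1
12 13 10  6
14  0  4  2

After move 4 (L):
11  5  3 15
 9  7  8  1
12 13 10  6
 0 14  4  2

Answer: 11  5  3 15
 9  7  8  1
12 13 10  6
 0 14  4  2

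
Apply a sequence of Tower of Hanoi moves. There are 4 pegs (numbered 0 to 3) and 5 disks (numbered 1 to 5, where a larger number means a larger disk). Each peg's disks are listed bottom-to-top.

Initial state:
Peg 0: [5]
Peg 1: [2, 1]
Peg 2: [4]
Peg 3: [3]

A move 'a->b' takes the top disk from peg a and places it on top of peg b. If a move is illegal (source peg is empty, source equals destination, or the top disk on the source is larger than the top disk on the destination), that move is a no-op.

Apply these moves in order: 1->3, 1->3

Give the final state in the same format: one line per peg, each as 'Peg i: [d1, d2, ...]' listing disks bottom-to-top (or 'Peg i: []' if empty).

Answer: Peg 0: [5]
Peg 1: [2]
Peg 2: [4]
Peg 3: [3, 1]

Derivation:
After move 1 (1->3):
Peg 0: [5]
Peg 1: [2]
Peg 2: [4]
Peg 3: [3, 1]

After move 2 (1->3):
Peg 0: [5]
Peg 1: [2]
Peg 2: [4]
Peg 3: [3, 1]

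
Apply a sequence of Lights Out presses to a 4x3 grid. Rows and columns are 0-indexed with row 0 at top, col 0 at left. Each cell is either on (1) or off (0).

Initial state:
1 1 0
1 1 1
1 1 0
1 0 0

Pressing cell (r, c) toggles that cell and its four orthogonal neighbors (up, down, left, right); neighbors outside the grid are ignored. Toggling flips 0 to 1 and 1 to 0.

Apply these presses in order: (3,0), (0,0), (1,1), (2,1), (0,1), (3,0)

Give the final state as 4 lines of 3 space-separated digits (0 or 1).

After press 1 at (3,0):
1 1 0
1 1 1
0 1 0
0 1 0

After press 2 at (0,0):
0 0 0
0 1 1
0 1 0
0 1 0

After press 3 at (1,1):
0 1 0
1 0 0
0 0 0
0 1 0

After press 4 at (2,1):
0 1 0
1 1 0
1 1 1
0 0 0

After press 5 at (0,1):
1 0 1
1 0 0
1 1 1
0 0 0

After press 6 at (3,0):
1 0 1
1 0 0
0 1 1
1 1 0

Answer: 1 0 1
1 0 0
0 1 1
1 1 0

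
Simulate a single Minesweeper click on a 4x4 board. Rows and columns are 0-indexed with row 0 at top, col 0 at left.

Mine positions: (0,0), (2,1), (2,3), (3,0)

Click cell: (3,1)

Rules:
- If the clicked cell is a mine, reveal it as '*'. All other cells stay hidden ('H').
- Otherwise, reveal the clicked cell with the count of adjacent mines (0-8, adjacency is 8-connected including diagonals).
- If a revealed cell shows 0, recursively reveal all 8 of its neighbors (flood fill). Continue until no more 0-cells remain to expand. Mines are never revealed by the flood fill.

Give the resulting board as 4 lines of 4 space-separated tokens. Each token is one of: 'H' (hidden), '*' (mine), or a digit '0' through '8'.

H H H H
H H H H
H H H H
H 2 H H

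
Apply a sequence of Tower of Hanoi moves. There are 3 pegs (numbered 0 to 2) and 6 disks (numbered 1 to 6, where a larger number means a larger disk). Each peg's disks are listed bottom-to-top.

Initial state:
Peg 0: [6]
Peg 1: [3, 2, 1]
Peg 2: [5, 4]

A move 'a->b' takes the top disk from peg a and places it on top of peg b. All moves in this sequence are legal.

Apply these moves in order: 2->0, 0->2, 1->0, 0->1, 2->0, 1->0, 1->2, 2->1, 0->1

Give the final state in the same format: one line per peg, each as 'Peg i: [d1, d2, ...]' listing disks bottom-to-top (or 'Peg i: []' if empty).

After move 1 (2->0):
Peg 0: [6, 4]
Peg 1: [3, 2, 1]
Peg 2: [5]

After move 2 (0->2):
Peg 0: [6]
Peg 1: [3, 2, 1]
Peg 2: [5, 4]

After move 3 (1->0):
Peg 0: [6, 1]
Peg 1: [3, 2]
Peg 2: [5, 4]

After move 4 (0->1):
Peg 0: [6]
Peg 1: [3, 2, 1]
Peg 2: [5, 4]

After move 5 (2->0):
Peg 0: [6, 4]
Peg 1: [3, 2, 1]
Peg 2: [5]

After move 6 (1->0):
Peg 0: [6, 4, 1]
Peg 1: [3, 2]
Peg 2: [5]

After move 7 (1->2):
Peg 0: [6, 4, 1]
Peg 1: [3]
Peg 2: [5, 2]

After move 8 (2->1):
Peg 0: [6, 4, 1]
Peg 1: [3, 2]
Peg 2: [5]

After move 9 (0->1):
Peg 0: [6, 4]
Peg 1: [3, 2, 1]
Peg 2: [5]

Answer: Peg 0: [6, 4]
Peg 1: [3, 2, 1]
Peg 2: [5]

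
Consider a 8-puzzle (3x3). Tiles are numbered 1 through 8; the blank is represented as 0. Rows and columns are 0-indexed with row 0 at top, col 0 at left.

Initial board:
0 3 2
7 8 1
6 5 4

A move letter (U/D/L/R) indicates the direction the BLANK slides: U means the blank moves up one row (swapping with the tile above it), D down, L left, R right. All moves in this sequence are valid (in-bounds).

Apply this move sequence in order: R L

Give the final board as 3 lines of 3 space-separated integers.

Answer: 0 3 2
7 8 1
6 5 4

Derivation:
After move 1 (R):
3 0 2
7 8 1
6 5 4

After move 2 (L):
0 3 2
7 8 1
6 5 4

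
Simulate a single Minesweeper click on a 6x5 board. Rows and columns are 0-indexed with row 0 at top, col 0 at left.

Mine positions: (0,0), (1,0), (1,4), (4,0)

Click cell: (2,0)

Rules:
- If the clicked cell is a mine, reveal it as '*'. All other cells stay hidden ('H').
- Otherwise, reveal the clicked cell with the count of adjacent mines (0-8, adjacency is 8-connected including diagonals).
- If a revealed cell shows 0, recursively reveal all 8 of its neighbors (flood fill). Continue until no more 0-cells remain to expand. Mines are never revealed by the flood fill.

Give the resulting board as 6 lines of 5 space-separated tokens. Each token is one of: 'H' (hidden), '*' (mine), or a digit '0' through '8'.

H H H H H
H H H H H
1 H H H H
H H H H H
H H H H H
H H H H H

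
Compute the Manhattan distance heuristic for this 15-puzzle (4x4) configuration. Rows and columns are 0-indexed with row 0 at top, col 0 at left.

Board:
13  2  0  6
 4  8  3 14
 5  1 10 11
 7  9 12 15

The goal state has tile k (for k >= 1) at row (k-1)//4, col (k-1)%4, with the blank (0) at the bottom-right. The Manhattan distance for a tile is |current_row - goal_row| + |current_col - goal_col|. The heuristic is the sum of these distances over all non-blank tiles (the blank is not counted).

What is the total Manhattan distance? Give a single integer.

Answer: 32

Derivation:
Tile 13: at (0,0), goal (3,0), distance |0-3|+|0-0| = 3
Tile 2: at (0,1), goal (0,1), distance |0-0|+|1-1| = 0
Tile 6: at (0,3), goal (1,1), distance |0-1|+|3-1| = 3
Tile 4: at (1,0), goal (0,3), distance |1-0|+|0-3| = 4
Tile 8: at (1,1), goal (1,3), distance |1-1|+|1-3| = 2
Tile 3: at (1,2), goal (0,2), distance |1-0|+|2-2| = 1
Tile 14: at (1,3), goal (3,1), distance |1-3|+|3-1| = 4
Tile 5: at (2,0), goal (1,0), distance |2-1|+|0-0| = 1
Tile 1: at (2,1), goal (0,0), distance |2-0|+|1-0| = 3
Tile 10: at (2,2), goal (2,1), distance |2-2|+|2-1| = 1
Tile 11: at (2,3), goal (2,2), distance |2-2|+|3-2| = 1
Tile 7: at (3,0), goal (1,2), distance |3-1|+|0-2| = 4
Tile 9: at (3,1), goal (2,0), distance |3-2|+|1-0| = 2
Tile 12: at (3,2), goal (2,3), distance |3-2|+|2-3| = 2
Tile 15: at (3,3), goal (3,2), distance |3-3|+|3-2| = 1
Sum: 3 + 0 + 3 + 4 + 2 + 1 + 4 + 1 + 3 + 1 + 1 + 4 + 2 + 2 + 1 = 32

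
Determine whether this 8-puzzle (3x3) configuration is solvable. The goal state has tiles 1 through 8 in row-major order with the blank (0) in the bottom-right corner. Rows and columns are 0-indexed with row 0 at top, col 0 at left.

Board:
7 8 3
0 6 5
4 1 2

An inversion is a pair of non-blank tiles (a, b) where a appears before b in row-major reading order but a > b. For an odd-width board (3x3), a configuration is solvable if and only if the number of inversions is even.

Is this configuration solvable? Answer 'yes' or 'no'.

Inversions (pairs i<j in row-major order where tile[i] > tile[j] > 0): 23
23 is odd, so the puzzle is not solvable.

Answer: no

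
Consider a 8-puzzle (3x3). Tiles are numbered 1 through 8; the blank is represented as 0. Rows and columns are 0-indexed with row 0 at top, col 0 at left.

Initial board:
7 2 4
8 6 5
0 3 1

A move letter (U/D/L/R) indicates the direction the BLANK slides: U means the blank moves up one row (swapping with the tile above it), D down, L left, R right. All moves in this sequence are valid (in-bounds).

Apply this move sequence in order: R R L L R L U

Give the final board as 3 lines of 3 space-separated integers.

Answer: 7 2 4
0 6 5
8 3 1

Derivation:
After move 1 (R):
7 2 4
8 6 5
3 0 1

After move 2 (R):
7 2 4
8 6 5
3 1 0

After move 3 (L):
7 2 4
8 6 5
3 0 1

After move 4 (L):
7 2 4
8 6 5
0 3 1

After move 5 (R):
7 2 4
8 6 5
3 0 1

After move 6 (L):
7 2 4
8 6 5
0 3 1

After move 7 (U):
7 2 4
0 6 5
8 3 1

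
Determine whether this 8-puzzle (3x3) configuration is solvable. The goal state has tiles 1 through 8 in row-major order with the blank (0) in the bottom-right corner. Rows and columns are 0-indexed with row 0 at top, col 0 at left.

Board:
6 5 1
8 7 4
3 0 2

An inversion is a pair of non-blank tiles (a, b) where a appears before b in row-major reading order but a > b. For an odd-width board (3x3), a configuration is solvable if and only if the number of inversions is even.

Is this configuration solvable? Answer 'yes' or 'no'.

Answer: no

Derivation:
Inversions (pairs i<j in row-major order where tile[i] > tile[j] > 0): 19
19 is odd, so the puzzle is not solvable.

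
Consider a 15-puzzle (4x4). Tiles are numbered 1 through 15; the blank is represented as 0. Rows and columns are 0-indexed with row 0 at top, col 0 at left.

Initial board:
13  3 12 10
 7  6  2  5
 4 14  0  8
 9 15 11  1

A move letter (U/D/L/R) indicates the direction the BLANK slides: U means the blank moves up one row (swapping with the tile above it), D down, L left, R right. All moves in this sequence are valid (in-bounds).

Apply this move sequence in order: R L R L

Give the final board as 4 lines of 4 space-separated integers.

Answer: 13  3 12 10
 7  6  2  5
 4 14  0  8
 9 15 11  1

Derivation:
After move 1 (R):
13  3 12 10
 7  6  2  5
 4 14  8  0
 9 15 11  1

After move 2 (L):
13  3 12 10
 7  6  2  5
 4 14  0  8
 9 15 11  1

After move 3 (R):
13  3 12 10
 7  6  2  5
 4 14  8  0
 9 15 11  1

After move 4 (L):
13  3 12 10
 7  6  2  5
 4 14  0  8
 9 15 11  1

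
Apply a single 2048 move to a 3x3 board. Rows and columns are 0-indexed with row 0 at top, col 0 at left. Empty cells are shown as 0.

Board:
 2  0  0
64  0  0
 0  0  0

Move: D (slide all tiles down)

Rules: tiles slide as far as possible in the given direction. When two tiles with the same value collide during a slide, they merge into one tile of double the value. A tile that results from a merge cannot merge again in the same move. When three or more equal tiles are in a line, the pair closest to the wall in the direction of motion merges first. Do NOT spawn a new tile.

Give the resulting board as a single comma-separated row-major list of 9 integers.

Answer: 0, 0, 0, 2, 0, 0, 64, 0, 0

Derivation:
Slide down:
col 0: [2, 64, 0] -> [0, 2, 64]
col 1: [0, 0, 0] -> [0, 0, 0]
col 2: [0, 0, 0] -> [0, 0, 0]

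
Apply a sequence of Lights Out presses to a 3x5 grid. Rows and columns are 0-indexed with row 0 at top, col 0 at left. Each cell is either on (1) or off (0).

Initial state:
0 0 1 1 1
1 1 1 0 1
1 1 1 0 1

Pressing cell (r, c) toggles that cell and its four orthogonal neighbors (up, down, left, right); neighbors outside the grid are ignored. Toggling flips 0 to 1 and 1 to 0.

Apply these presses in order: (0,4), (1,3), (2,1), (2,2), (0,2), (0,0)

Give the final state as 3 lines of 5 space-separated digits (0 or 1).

Answer: 1 0 0 0 0
0 0 0 1 1
0 1 1 0 1

Derivation:
After press 1 at (0,4):
0 0 1 0 0
1 1 1 0 0
1 1 1 0 1

After press 2 at (1,3):
0 0 1 1 0
1 1 0 1 1
1 1 1 1 1

After press 3 at (2,1):
0 0 1 1 0
1 0 0 1 1
0 0 0 1 1

After press 4 at (2,2):
0 0 1 1 0
1 0 1 1 1
0 1 1 0 1

After press 5 at (0,2):
0 1 0 0 0
1 0 0 1 1
0 1 1 0 1

After press 6 at (0,0):
1 0 0 0 0
0 0 0 1 1
0 1 1 0 1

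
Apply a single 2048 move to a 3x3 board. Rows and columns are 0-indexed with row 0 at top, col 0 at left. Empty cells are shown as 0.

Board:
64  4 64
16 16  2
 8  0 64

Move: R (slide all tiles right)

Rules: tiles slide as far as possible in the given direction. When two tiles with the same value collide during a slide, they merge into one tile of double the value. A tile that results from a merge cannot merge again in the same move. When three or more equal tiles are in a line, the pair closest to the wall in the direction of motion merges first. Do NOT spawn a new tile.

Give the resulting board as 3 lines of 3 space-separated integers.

Answer: 64  4 64
 0 32  2
 0  8 64

Derivation:
Slide right:
row 0: [64, 4, 64] -> [64, 4, 64]
row 1: [16, 16, 2] -> [0, 32, 2]
row 2: [8, 0, 64] -> [0, 8, 64]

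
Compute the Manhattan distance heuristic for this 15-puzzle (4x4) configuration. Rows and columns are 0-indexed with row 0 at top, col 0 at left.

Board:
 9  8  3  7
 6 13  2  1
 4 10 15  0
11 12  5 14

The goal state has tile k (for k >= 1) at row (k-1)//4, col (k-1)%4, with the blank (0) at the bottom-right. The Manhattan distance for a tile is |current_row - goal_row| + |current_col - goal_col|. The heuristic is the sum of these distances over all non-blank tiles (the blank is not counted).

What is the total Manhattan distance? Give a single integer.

Tile 9: at (0,0), goal (2,0), distance |0-2|+|0-0| = 2
Tile 8: at (0,1), goal (1,3), distance |0-1|+|1-3| = 3
Tile 3: at (0,2), goal (0,2), distance |0-0|+|2-2| = 0
Tile 7: at (0,3), goal (1,2), distance |0-1|+|3-2| = 2
Tile 6: at (1,0), goal (1,1), distance |1-1|+|0-1| = 1
Tile 13: at (1,1), goal (3,0), distance |1-3|+|1-0| = 3
Tile 2: at (1,2), goal (0,1), distance |1-0|+|2-1| = 2
Tile 1: at (1,3), goal (0,0), distance |1-0|+|3-0| = 4
Tile 4: at (2,0), goal (0,3), distance |2-0|+|0-3| = 5
Tile 10: at (2,1), goal (2,1), distance |2-2|+|1-1| = 0
Tile 15: at (2,2), goal (3,2), distance |2-3|+|2-2| = 1
Tile 11: at (3,0), goal (2,2), distance |3-2|+|0-2| = 3
Tile 12: at (3,1), goal (2,3), distance |3-2|+|1-3| = 3
Tile 5: at (3,2), goal (1,0), distance |3-1|+|2-0| = 4
Tile 14: at (3,3), goal (3,1), distance |3-3|+|3-1| = 2
Sum: 2 + 3 + 0 + 2 + 1 + 3 + 2 + 4 + 5 + 0 + 1 + 3 + 3 + 4 + 2 = 35

Answer: 35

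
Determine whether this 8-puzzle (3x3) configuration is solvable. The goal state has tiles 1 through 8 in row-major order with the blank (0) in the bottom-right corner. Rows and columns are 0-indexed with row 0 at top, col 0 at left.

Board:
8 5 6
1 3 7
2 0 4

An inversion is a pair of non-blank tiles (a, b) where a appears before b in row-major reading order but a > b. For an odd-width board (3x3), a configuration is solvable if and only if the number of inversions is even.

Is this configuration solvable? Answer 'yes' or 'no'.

Answer: yes

Derivation:
Inversions (pairs i<j in row-major order where tile[i] > tile[j] > 0): 18
18 is even, so the puzzle is solvable.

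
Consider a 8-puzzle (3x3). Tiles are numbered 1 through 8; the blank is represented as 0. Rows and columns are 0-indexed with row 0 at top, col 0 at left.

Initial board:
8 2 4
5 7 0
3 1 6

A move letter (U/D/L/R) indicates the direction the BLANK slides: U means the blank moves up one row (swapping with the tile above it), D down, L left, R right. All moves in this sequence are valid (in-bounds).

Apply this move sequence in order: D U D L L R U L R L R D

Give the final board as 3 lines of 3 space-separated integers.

After move 1 (D):
8 2 4
5 7 6
3 1 0

After move 2 (U):
8 2 4
5 7 0
3 1 6

After move 3 (D):
8 2 4
5 7 6
3 1 0

After move 4 (L):
8 2 4
5 7 6
3 0 1

After move 5 (L):
8 2 4
5 7 6
0 3 1

After move 6 (R):
8 2 4
5 7 6
3 0 1

After move 7 (U):
8 2 4
5 0 6
3 7 1

After move 8 (L):
8 2 4
0 5 6
3 7 1

After move 9 (R):
8 2 4
5 0 6
3 7 1

After move 10 (L):
8 2 4
0 5 6
3 7 1

After move 11 (R):
8 2 4
5 0 6
3 7 1

After move 12 (D):
8 2 4
5 7 6
3 0 1

Answer: 8 2 4
5 7 6
3 0 1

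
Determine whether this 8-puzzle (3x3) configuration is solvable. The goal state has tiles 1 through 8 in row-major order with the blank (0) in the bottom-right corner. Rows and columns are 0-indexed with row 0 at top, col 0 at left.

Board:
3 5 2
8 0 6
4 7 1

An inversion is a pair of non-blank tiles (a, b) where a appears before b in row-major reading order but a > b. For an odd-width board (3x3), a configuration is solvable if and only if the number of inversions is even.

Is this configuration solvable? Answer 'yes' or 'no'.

Answer: yes

Derivation:
Inversions (pairs i<j in row-major order where tile[i] > tile[j] > 0): 14
14 is even, so the puzzle is solvable.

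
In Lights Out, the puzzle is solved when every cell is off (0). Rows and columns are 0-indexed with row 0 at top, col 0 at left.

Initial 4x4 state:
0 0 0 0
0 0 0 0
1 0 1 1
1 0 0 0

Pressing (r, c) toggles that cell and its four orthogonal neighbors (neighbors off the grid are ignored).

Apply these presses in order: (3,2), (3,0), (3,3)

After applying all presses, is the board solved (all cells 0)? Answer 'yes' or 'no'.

After press 1 at (3,2):
0 0 0 0
0 0 0 0
1 0 0 1
1 1 1 1

After press 2 at (3,0):
0 0 0 0
0 0 0 0
0 0 0 1
0 0 1 1

After press 3 at (3,3):
0 0 0 0
0 0 0 0
0 0 0 0
0 0 0 0

Lights still on: 0

Answer: yes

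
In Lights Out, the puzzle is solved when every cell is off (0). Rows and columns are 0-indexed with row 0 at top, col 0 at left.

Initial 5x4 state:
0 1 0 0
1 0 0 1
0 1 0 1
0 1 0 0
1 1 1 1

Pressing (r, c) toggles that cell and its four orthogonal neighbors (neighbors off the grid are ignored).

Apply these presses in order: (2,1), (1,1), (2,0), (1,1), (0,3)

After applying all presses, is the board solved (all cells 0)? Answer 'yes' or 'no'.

Answer: no

Derivation:
After press 1 at (2,1):
0 1 0 0
1 1 0 1
1 0 1 1
0 0 0 0
1 1 1 1

After press 2 at (1,1):
0 0 0 0
0 0 1 1
1 1 1 1
0 0 0 0
1 1 1 1

After press 3 at (2,0):
0 0 0 0
1 0 1 1
0 0 1 1
1 0 0 0
1 1 1 1

After press 4 at (1,1):
0 1 0 0
0 1 0 1
0 1 1 1
1 0 0 0
1 1 1 1

After press 5 at (0,3):
0 1 1 1
0 1 0 0
0 1 1 1
1 0 0 0
1 1 1 1

Lights still on: 12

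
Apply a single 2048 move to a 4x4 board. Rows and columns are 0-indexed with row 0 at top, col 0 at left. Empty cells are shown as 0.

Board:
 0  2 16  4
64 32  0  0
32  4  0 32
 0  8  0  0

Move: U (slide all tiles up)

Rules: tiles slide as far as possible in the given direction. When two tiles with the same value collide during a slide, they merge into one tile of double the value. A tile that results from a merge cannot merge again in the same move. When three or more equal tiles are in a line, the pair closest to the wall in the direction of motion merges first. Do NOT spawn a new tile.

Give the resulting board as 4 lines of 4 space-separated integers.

Answer: 64  2 16  4
32 32  0 32
 0  4  0  0
 0  8  0  0

Derivation:
Slide up:
col 0: [0, 64, 32, 0] -> [64, 32, 0, 0]
col 1: [2, 32, 4, 8] -> [2, 32, 4, 8]
col 2: [16, 0, 0, 0] -> [16, 0, 0, 0]
col 3: [4, 0, 32, 0] -> [4, 32, 0, 0]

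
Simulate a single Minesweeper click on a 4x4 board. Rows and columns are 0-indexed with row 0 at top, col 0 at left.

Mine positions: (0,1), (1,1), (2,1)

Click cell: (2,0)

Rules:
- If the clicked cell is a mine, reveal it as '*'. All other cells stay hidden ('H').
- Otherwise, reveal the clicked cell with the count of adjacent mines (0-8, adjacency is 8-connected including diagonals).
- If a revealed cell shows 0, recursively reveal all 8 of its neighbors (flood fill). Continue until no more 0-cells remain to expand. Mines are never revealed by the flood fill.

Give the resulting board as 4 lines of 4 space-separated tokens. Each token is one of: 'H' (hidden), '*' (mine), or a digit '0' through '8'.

H H H H
H H H H
2 H H H
H H H H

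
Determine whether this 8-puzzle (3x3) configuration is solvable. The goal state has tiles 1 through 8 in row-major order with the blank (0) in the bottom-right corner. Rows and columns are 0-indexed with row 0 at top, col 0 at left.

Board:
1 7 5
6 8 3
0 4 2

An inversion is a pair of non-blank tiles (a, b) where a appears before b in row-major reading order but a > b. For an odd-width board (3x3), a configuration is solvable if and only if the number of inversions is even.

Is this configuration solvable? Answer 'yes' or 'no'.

Inversions (pairs i<j in row-major order where tile[i] > tile[j] > 0): 16
16 is even, so the puzzle is solvable.

Answer: yes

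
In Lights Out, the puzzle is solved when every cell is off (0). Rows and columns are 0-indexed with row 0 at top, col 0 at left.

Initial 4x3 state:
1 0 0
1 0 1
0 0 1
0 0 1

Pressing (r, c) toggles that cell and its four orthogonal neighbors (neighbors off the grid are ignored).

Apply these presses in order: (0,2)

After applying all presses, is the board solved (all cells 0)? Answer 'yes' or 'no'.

Answer: no

Derivation:
After press 1 at (0,2):
1 1 1
1 0 0
0 0 1
0 0 1

Lights still on: 6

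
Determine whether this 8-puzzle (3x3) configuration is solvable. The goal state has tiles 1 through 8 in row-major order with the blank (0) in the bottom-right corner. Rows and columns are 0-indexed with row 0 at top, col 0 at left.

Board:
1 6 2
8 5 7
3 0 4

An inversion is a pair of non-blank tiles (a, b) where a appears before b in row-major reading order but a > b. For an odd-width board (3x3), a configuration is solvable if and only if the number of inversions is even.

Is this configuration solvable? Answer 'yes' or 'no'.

Inversions (pairs i<j in row-major order where tile[i] > tile[j] > 0): 12
12 is even, so the puzzle is solvable.

Answer: yes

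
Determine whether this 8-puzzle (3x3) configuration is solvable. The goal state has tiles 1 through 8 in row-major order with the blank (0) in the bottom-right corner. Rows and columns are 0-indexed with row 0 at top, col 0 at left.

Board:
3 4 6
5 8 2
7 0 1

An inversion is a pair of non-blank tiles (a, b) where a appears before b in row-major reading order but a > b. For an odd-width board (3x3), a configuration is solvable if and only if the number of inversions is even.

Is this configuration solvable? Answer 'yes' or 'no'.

Inversions (pairs i<j in row-major order where tile[i] > tile[j] > 0): 14
14 is even, so the puzzle is solvable.

Answer: yes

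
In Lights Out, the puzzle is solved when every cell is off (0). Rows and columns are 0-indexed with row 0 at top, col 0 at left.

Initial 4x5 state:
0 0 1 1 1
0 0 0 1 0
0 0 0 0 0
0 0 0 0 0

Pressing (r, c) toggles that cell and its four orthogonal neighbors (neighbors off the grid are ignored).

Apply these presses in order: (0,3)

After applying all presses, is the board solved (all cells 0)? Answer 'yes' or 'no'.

After press 1 at (0,3):
0 0 0 0 0
0 0 0 0 0
0 0 0 0 0
0 0 0 0 0

Lights still on: 0

Answer: yes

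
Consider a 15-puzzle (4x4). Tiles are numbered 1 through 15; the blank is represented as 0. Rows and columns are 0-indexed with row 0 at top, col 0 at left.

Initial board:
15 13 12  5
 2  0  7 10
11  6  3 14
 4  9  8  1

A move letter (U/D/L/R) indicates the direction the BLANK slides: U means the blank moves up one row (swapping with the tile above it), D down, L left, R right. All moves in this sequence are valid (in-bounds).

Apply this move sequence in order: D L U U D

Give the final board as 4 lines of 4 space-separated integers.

Answer: 15 13 12  5
 0  6  7 10
 2 11  3 14
 4  9  8  1

Derivation:
After move 1 (D):
15 13 12  5
 2  6  7 10
11  0  3 14
 4  9  8  1

After move 2 (L):
15 13 12  5
 2  6  7 10
 0 11  3 14
 4  9  8  1

After move 3 (U):
15 13 12  5
 0  6  7 10
 2 11  3 14
 4  9  8  1

After move 4 (U):
 0 13 12  5
15  6  7 10
 2 11  3 14
 4  9  8  1

After move 5 (D):
15 13 12  5
 0  6  7 10
 2 11  3 14
 4  9  8  1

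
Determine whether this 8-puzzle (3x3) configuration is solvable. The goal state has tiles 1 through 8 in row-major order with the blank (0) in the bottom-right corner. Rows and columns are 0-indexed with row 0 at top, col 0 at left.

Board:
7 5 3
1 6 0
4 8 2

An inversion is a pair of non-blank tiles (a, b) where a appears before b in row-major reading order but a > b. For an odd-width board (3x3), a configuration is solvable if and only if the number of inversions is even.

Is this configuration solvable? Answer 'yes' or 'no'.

Inversions (pairs i<j in row-major order where tile[i] > tile[j] > 0): 16
16 is even, so the puzzle is solvable.

Answer: yes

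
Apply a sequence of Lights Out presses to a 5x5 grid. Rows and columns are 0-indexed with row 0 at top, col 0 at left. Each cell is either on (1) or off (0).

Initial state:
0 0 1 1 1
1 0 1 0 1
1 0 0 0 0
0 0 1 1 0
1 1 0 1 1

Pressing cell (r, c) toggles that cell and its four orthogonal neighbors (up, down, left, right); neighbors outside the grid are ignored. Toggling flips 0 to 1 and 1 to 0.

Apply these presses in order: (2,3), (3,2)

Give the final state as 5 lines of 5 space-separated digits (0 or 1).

After press 1 at (2,3):
0 0 1 1 1
1 0 1 1 1
1 0 1 1 1
0 0 1 0 0
1 1 0 1 1

After press 2 at (3,2):
0 0 1 1 1
1 0 1 1 1
1 0 0 1 1
0 1 0 1 0
1 1 1 1 1

Answer: 0 0 1 1 1
1 0 1 1 1
1 0 0 1 1
0 1 0 1 0
1 1 1 1 1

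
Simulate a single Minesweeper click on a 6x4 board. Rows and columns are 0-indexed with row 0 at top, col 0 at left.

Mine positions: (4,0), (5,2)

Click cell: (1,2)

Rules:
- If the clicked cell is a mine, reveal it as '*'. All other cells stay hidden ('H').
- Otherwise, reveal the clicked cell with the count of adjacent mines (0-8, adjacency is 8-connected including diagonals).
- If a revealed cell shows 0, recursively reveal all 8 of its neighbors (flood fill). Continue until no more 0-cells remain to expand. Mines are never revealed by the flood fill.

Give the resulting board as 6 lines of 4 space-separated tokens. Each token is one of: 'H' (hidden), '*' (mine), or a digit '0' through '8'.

0 0 0 0
0 0 0 0
0 0 0 0
1 1 0 0
H 2 1 1
H H H H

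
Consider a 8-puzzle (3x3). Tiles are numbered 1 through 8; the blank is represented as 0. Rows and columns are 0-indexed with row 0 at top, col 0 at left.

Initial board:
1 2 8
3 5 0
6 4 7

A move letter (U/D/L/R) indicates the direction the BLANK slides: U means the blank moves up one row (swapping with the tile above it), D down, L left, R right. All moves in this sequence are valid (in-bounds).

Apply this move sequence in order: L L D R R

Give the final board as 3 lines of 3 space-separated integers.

Answer: 1 2 8
6 3 5
4 7 0

Derivation:
After move 1 (L):
1 2 8
3 0 5
6 4 7

After move 2 (L):
1 2 8
0 3 5
6 4 7

After move 3 (D):
1 2 8
6 3 5
0 4 7

After move 4 (R):
1 2 8
6 3 5
4 0 7

After move 5 (R):
1 2 8
6 3 5
4 7 0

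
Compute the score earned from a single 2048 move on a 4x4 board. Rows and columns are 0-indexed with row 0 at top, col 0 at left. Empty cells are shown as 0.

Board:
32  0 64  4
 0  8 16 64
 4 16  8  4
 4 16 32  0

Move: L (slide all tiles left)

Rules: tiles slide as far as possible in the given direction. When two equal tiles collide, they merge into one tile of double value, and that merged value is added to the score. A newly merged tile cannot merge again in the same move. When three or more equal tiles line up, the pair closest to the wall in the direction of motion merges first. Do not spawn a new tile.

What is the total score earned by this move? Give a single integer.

Answer: 0

Derivation:
Slide left:
row 0: [32, 0, 64, 4] -> [32, 64, 4, 0]  score +0 (running 0)
row 1: [0, 8, 16, 64] -> [8, 16, 64, 0]  score +0 (running 0)
row 2: [4, 16, 8, 4] -> [4, 16, 8, 4]  score +0 (running 0)
row 3: [4, 16, 32, 0] -> [4, 16, 32, 0]  score +0 (running 0)
Board after move:
32 64  4  0
 8 16 64  0
 4 16  8  4
 4 16 32  0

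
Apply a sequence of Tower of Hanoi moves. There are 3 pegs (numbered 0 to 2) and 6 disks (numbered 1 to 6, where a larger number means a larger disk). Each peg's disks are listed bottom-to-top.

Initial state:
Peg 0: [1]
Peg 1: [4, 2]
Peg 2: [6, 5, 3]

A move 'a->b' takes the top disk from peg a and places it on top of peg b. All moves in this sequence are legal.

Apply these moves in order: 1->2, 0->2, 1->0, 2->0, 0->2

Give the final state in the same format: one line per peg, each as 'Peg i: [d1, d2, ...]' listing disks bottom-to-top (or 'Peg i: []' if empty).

Answer: Peg 0: [4]
Peg 1: []
Peg 2: [6, 5, 3, 2, 1]

Derivation:
After move 1 (1->2):
Peg 0: [1]
Peg 1: [4]
Peg 2: [6, 5, 3, 2]

After move 2 (0->2):
Peg 0: []
Peg 1: [4]
Peg 2: [6, 5, 3, 2, 1]

After move 3 (1->0):
Peg 0: [4]
Peg 1: []
Peg 2: [6, 5, 3, 2, 1]

After move 4 (2->0):
Peg 0: [4, 1]
Peg 1: []
Peg 2: [6, 5, 3, 2]

After move 5 (0->2):
Peg 0: [4]
Peg 1: []
Peg 2: [6, 5, 3, 2, 1]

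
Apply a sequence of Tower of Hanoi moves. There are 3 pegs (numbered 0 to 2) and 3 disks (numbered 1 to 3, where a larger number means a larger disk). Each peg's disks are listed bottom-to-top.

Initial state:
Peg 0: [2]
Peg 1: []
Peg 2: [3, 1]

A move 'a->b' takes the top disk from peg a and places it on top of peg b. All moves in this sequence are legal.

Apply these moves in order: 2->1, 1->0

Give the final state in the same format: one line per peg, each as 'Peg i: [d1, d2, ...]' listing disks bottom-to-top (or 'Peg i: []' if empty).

After move 1 (2->1):
Peg 0: [2]
Peg 1: [1]
Peg 2: [3]

After move 2 (1->0):
Peg 0: [2, 1]
Peg 1: []
Peg 2: [3]

Answer: Peg 0: [2, 1]
Peg 1: []
Peg 2: [3]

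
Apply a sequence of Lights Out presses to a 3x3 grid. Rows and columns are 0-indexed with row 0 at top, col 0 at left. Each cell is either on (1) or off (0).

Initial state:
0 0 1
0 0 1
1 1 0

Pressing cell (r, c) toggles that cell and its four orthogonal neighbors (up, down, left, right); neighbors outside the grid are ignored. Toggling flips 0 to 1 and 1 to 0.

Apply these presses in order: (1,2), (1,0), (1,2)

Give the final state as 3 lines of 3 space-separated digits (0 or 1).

Answer: 1 0 1
1 1 1
0 1 0

Derivation:
After press 1 at (1,2):
0 0 0
0 1 0
1 1 1

After press 2 at (1,0):
1 0 0
1 0 0
0 1 1

After press 3 at (1,2):
1 0 1
1 1 1
0 1 0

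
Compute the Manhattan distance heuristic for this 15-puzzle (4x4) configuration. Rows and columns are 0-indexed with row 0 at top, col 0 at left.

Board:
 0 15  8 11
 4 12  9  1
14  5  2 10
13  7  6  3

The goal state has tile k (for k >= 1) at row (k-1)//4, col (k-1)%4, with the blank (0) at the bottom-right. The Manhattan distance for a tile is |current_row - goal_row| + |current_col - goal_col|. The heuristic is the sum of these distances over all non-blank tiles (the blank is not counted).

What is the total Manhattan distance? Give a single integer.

Tile 15: at (0,1), goal (3,2), distance |0-3|+|1-2| = 4
Tile 8: at (0,2), goal (1,3), distance |0-1|+|2-3| = 2
Tile 11: at (0,3), goal (2,2), distance |0-2|+|3-2| = 3
Tile 4: at (1,0), goal (0,3), distance |1-0|+|0-3| = 4
Tile 12: at (1,1), goal (2,3), distance |1-2|+|1-3| = 3
Tile 9: at (1,2), goal (2,0), distance |1-2|+|2-0| = 3
Tile 1: at (1,3), goal (0,0), distance |1-0|+|3-0| = 4
Tile 14: at (2,0), goal (3,1), distance |2-3|+|0-1| = 2
Tile 5: at (2,1), goal (1,0), distance |2-1|+|1-0| = 2
Tile 2: at (2,2), goal (0,1), distance |2-0|+|2-1| = 3
Tile 10: at (2,3), goal (2,1), distance |2-2|+|3-1| = 2
Tile 13: at (3,0), goal (3,0), distance |3-3|+|0-0| = 0
Tile 7: at (3,1), goal (1,2), distance |3-1|+|1-2| = 3
Tile 6: at (3,2), goal (1,1), distance |3-1|+|2-1| = 3
Tile 3: at (3,3), goal (0,2), distance |3-0|+|3-2| = 4
Sum: 4 + 2 + 3 + 4 + 3 + 3 + 4 + 2 + 2 + 3 + 2 + 0 + 3 + 3 + 4 = 42

Answer: 42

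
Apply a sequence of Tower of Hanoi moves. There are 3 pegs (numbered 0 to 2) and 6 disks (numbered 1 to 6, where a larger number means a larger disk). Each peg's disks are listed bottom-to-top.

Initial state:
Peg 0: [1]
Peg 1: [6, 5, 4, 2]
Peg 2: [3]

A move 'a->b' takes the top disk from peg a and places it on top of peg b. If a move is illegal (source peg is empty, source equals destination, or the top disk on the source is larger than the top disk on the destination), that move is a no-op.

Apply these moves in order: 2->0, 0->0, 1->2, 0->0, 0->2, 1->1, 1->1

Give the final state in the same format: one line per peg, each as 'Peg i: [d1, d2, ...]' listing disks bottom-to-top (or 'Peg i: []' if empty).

Answer: Peg 0: []
Peg 1: [6, 5, 4]
Peg 2: [3, 2, 1]

Derivation:
After move 1 (2->0):
Peg 0: [1]
Peg 1: [6, 5, 4, 2]
Peg 2: [3]

After move 2 (0->0):
Peg 0: [1]
Peg 1: [6, 5, 4, 2]
Peg 2: [3]

After move 3 (1->2):
Peg 0: [1]
Peg 1: [6, 5, 4]
Peg 2: [3, 2]

After move 4 (0->0):
Peg 0: [1]
Peg 1: [6, 5, 4]
Peg 2: [3, 2]

After move 5 (0->2):
Peg 0: []
Peg 1: [6, 5, 4]
Peg 2: [3, 2, 1]

After move 6 (1->1):
Peg 0: []
Peg 1: [6, 5, 4]
Peg 2: [3, 2, 1]

After move 7 (1->1):
Peg 0: []
Peg 1: [6, 5, 4]
Peg 2: [3, 2, 1]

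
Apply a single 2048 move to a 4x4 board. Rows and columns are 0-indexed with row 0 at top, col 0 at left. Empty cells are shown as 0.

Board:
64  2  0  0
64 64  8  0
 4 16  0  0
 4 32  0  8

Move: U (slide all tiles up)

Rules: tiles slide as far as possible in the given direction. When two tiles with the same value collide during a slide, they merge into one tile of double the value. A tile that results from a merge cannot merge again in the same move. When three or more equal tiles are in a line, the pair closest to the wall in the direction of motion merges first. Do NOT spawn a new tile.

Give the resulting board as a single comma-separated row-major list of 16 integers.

Answer: 128, 2, 8, 8, 8, 64, 0, 0, 0, 16, 0, 0, 0, 32, 0, 0

Derivation:
Slide up:
col 0: [64, 64, 4, 4] -> [128, 8, 0, 0]
col 1: [2, 64, 16, 32] -> [2, 64, 16, 32]
col 2: [0, 8, 0, 0] -> [8, 0, 0, 0]
col 3: [0, 0, 0, 8] -> [8, 0, 0, 0]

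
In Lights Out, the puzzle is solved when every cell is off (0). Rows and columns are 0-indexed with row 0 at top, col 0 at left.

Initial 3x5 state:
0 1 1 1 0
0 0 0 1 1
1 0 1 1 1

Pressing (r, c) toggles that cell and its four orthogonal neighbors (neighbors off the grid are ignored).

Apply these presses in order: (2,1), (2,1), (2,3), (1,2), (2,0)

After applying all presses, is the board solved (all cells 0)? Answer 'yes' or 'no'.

After press 1 at (2,1):
0 1 1 1 0
0 1 0 1 1
0 1 0 1 1

After press 2 at (2,1):
0 1 1 1 0
0 0 0 1 1
1 0 1 1 1

After press 3 at (2,3):
0 1 1 1 0
0 0 0 0 1
1 0 0 0 0

After press 4 at (1,2):
0 1 0 1 0
0 1 1 1 1
1 0 1 0 0

After press 5 at (2,0):
0 1 0 1 0
1 1 1 1 1
0 1 1 0 0

Lights still on: 9

Answer: no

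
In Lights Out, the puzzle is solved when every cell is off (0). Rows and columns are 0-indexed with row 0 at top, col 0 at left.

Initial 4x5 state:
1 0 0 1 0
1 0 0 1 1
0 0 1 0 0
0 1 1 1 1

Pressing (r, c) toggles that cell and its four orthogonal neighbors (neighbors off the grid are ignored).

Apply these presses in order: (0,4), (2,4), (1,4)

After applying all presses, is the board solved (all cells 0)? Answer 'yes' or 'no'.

After press 1 at (0,4):
1 0 0 0 1
1 0 0 1 0
0 0 1 0 0
0 1 1 1 1

After press 2 at (2,4):
1 0 0 0 1
1 0 0 1 1
0 0 1 1 1
0 1 1 1 0

After press 3 at (1,4):
1 0 0 0 0
1 0 0 0 0
0 0 1 1 0
0 1 1 1 0

Lights still on: 7

Answer: no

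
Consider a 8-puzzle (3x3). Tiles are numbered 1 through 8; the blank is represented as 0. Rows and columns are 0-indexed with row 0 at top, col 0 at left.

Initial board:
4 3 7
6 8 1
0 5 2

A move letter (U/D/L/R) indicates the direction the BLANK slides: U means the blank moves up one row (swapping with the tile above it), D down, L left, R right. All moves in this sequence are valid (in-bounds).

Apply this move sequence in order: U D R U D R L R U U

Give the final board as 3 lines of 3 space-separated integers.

After move 1 (U):
4 3 7
0 8 1
6 5 2

After move 2 (D):
4 3 7
6 8 1
0 5 2

After move 3 (R):
4 3 7
6 8 1
5 0 2

After move 4 (U):
4 3 7
6 0 1
5 8 2

After move 5 (D):
4 3 7
6 8 1
5 0 2

After move 6 (R):
4 3 7
6 8 1
5 2 0

After move 7 (L):
4 3 7
6 8 1
5 0 2

After move 8 (R):
4 3 7
6 8 1
5 2 0

After move 9 (U):
4 3 7
6 8 0
5 2 1

After move 10 (U):
4 3 0
6 8 7
5 2 1

Answer: 4 3 0
6 8 7
5 2 1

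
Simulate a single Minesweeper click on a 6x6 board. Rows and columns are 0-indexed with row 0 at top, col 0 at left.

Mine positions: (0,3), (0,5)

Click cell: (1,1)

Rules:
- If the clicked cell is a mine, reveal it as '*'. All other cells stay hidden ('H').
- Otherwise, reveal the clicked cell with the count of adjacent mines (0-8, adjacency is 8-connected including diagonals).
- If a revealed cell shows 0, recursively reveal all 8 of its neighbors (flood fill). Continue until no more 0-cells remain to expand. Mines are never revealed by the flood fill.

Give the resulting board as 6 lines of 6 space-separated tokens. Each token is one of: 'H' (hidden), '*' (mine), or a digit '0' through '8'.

0 0 1 H H H
0 0 1 1 2 1
0 0 0 0 0 0
0 0 0 0 0 0
0 0 0 0 0 0
0 0 0 0 0 0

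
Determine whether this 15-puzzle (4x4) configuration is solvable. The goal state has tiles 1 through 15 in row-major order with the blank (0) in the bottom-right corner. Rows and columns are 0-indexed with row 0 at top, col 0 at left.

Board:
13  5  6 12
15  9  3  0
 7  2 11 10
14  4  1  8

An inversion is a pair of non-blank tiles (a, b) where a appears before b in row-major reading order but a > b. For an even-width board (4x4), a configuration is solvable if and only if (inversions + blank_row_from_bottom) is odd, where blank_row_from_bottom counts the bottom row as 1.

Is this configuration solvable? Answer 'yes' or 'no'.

Inversions: 62
Blank is in row 1 (0-indexed from top), which is row 3 counting from the bottom (bottom = 1).
62 + 3 = 65, which is odd, so the puzzle is solvable.

Answer: yes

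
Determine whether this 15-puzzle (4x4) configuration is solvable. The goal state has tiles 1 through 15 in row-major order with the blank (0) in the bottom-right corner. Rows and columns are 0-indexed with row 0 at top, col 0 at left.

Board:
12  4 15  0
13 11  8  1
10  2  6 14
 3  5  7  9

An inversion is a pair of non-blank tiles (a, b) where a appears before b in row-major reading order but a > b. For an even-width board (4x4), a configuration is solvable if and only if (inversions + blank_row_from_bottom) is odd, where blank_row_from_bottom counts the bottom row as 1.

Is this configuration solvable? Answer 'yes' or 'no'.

Inversions: 63
Blank is in row 0 (0-indexed from top), which is row 4 counting from the bottom (bottom = 1).
63 + 4 = 67, which is odd, so the puzzle is solvable.

Answer: yes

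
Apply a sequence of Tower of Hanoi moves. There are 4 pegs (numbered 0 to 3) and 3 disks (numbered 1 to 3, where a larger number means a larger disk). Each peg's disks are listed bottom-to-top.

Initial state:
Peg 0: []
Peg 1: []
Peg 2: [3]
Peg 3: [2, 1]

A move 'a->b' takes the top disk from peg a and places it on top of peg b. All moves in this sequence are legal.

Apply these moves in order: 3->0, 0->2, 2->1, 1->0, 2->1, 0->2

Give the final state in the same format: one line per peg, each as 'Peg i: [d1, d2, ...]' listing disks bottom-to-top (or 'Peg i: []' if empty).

Answer: Peg 0: []
Peg 1: [3]
Peg 2: [1]
Peg 3: [2]

Derivation:
After move 1 (3->0):
Peg 0: [1]
Peg 1: []
Peg 2: [3]
Peg 3: [2]

After move 2 (0->2):
Peg 0: []
Peg 1: []
Peg 2: [3, 1]
Peg 3: [2]

After move 3 (2->1):
Peg 0: []
Peg 1: [1]
Peg 2: [3]
Peg 3: [2]

After move 4 (1->0):
Peg 0: [1]
Peg 1: []
Peg 2: [3]
Peg 3: [2]

After move 5 (2->1):
Peg 0: [1]
Peg 1: [3]
Peg 2: []
Peg 3: [2]

After move 6 (0->2):
Peg 0: []
Peg 1: [3]
Peg 2: [1]
Peg 3: [2]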